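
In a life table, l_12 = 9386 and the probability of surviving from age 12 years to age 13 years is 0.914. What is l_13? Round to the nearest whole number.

l_13 = l_12 × p = 9386 × 0.914 = 8579.

8579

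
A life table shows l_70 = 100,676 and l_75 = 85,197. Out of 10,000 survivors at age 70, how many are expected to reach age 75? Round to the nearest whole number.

The relevant probability is 85,197/100,676 = 0.846249.
Expected number = 10,000 × 0.846249 = 8462.

8462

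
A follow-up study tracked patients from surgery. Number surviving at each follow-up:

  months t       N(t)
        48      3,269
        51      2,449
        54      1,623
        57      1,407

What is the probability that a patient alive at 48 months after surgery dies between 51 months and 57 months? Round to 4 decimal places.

This is the probability of reaching 51 but not 57, conditional on being alive at 48: (N(51) − N(57)) / N(48).
= (2,449 − 1,407) / 3,269 = 1,042 / 3,269 = 0.318752.

0.3188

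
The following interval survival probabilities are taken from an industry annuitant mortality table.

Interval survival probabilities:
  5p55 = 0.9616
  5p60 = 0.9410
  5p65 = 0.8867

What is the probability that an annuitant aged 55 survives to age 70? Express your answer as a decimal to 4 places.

15p55 = 0.9616 × 0.9410 × 0.8867.
= 0.802344.

0.8023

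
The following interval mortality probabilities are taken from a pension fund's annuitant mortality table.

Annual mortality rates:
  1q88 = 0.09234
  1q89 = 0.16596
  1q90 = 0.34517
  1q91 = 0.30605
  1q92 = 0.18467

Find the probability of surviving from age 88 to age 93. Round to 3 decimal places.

5p88 = (1 − 0.09234) × (1 − 0.16596) × (1 − 0.34517) × (1 − 0.30605) × (1 − 0.18467).
= 0.90766 × 0.83404 × 0.65483 × 0.69395 × 0.81533 = 0.280479.

0.280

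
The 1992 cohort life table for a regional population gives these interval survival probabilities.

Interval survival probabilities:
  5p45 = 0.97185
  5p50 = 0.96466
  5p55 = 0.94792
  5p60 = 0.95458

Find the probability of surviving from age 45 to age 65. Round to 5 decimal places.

0.84832

Survival from 45 to 65 is the product of surviving each interval: 0.97185 × 0.96466 × 0.94792 × 0.95458.
= 0.848316.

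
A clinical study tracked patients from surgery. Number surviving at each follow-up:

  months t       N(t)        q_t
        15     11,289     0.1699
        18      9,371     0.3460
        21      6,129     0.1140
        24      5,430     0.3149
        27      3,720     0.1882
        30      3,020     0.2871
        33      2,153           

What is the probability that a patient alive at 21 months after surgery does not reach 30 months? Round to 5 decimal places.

0.50726

P(die before 30 | alive at 21) = 1 − N(30)/N(21) = 1 − 3,020/6,129 = (3,109)/6,129 = 0.507261.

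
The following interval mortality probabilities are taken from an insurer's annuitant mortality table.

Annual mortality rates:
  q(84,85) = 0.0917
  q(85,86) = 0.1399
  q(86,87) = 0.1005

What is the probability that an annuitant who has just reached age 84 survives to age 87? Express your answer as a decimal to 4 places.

0.7027

The overall survival probability is (1 − 0.0917) × (1 − 0.1399) × (1 − 0.1005).
= 0.9083 × 0.8601 × 0.8995 = 0.702715.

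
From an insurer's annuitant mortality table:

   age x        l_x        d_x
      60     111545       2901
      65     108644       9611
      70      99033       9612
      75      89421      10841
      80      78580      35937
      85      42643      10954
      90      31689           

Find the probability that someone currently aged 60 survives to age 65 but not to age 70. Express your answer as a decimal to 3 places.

0.086

We want 5|5q60 = (l_65 − l_70)/l_60.
This is the probability of reaching 65 but not 70, conditional on being alive at 60: (l_65 − l_70) / l_60.
= (108644 − 99033) / 111545 = 9611 / 111545 = 0.086163.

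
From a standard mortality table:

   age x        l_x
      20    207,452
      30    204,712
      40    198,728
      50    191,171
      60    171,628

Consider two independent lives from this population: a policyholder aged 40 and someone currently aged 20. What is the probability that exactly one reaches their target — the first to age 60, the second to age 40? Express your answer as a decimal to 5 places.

0.16695

p₁ = l_60/l_40 = 171,628/198,728 = 0.863633; p₂ = l_40/l_20 = 198,728/207,452 = 0.957947.
P(exactly one) = p₁(1−p₂) + (1−p₁)p₂ = 0.036318 + 0.130632 = 0.166951.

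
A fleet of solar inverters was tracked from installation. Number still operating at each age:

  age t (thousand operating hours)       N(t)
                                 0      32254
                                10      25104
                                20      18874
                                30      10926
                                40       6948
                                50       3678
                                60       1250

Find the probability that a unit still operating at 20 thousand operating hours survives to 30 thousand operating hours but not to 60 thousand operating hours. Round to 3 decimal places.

This is the probability of reaching 30 but not 60, conditional on being operational at 20: (N(30) − N(60)) / N(20).
= (10926 − 1250) / 18874 = 9676 / 18874 = 0.512663.

0.513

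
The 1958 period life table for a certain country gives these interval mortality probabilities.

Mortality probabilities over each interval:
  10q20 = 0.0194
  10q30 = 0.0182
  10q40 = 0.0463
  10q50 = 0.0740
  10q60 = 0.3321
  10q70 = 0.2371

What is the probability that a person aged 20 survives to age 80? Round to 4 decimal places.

0.4332

60p20 = (1 − 0.0194) × (1 − 0.0182) × (1 − 0.0463) × (1 − 0.0740) × (1 − 0.3321) × (1 − 0.2371).
= 0.9806 × 0.9818 × 0.9537 × 0.9260 × 0.6679 × 0.7629 = 0.433228.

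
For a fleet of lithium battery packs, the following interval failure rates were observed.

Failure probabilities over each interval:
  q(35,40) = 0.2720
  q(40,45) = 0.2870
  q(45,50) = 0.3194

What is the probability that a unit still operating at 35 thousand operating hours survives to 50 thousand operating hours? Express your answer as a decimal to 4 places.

The overall survival probability is (1 − 0.2720) × (1 − 0.2870) × (1 − 0.3194).
= 0.7280 × 0.7130 × 0.6806 = 0.353275.

0.3533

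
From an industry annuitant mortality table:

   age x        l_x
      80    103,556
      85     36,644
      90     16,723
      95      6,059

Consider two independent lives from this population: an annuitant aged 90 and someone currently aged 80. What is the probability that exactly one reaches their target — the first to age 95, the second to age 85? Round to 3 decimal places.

0.460

p₁ = l_95/l_90 = 6,059/16,723 = 0.362315; p₂ = l_85/l_80 = 36,644/103,556 = 0.353857.
P(exactly one) = p₁(1−p₂) + (1−p₁)p₂ = 0.234107 + 0.225649 = 0.459757.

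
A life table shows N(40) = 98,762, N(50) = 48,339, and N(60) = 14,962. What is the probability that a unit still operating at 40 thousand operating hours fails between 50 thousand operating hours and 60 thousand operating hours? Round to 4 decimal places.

0.3380

This is the probability of reaching 50 but not 60, conditional on being operational at 40: (N(50) − N(60)) / N(40).
= (48,339 − 14,962) / 98,762 = 33,377 / 98,762 = 0.337954.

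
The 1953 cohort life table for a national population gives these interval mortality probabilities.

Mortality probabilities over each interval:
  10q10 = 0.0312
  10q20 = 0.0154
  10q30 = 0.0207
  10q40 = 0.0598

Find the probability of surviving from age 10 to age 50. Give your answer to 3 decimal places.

Survival from 10 to 50 is the product of surviving each interval: (1 − 0.0312) × (1 − 0.0154) × (1 − 0.0207) × (1 − 0.0598).
= 0.9688 × 0.9846 × 0.9793 × 0.9402 = 0.878274.

0.878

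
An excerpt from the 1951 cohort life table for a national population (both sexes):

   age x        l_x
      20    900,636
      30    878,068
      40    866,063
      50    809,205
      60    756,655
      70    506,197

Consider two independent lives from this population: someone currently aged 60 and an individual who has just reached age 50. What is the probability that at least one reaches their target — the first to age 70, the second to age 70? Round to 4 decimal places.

p₁ = l_70/l_60 = 506,197/756,655 = 0.668993; p₂ = l_70/l_50 = 506,197/809,205 = 0.625549.
P(at least one) = 1 − (1−p₁)(1−p₂) = 1 − 0.331007 × 0.374451 = 0.876054.

0.8761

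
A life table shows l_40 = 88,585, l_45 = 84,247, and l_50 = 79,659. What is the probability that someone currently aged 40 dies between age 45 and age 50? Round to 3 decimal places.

0.052

This is the probability of reaching 45 but not 50, conditional on being alive at 40: (l_45 − l_50) / l_40.
= (84,247 − 79,659) / 88,585 = 4,588 / 88,585 = 0.051792.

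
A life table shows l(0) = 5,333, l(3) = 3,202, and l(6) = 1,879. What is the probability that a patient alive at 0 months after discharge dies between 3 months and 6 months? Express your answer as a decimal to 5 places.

0.24808

This is the probability of reaching 3 but not 6, conditional on being alive at 0: (l(3) − l(6)) / l(0).
= (3,202 − 1,879) / 5,333 = 1,323 / 5,333 = 0.248078.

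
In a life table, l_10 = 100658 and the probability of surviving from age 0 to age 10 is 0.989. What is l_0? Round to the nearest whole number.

l_0 = l_10 / p = 100658 / 0.989 = 101778.

101778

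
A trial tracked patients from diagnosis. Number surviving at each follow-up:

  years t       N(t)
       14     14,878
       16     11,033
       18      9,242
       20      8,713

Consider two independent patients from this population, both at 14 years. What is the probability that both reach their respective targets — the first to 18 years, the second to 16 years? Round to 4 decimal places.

0.4606

p₁ = N(18)/N(14) = 9,242/14,878 = 0.621186; p₂ = N(16)/N(14) = 11,033/14,878 = 0.741565.
P(both) = p₁ × p₂ = 0.621186 × 0.741565 = 0.460650.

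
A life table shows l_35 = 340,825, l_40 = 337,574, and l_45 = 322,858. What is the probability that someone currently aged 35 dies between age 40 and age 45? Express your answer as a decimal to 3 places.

We want 5|5q35 = (l_40 − l_45)/l_35.
This is the probability of reaching 40 but not 45, conditional on being alive at 35: (l_40 − l_45) / l_35.
= (337,574 − 322,858) / 340,825 = 14,716 / 340,825 = 0.043178.

0.043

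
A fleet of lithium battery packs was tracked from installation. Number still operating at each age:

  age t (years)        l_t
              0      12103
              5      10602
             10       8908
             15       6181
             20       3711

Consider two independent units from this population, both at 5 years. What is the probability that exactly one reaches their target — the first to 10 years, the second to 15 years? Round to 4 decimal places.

p₁ = l_10/l_5 = 8908/10602 = 0.840219; p₂ = l_15/l_5 = 6181/10602 = 0.583003.
P(exactly one) = p₁(1−p₂) + (1−p₁)p₂ = 0.350369 + 0.093153 = 0.443522.

0.4435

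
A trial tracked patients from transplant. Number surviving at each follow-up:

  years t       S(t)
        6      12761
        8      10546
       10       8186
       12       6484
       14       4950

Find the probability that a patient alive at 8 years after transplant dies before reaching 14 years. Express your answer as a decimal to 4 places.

0.5306

P(die before 14 | alive at 8) = 1 − S(14)/S(8) = 1 − 4950/10546 = (5596)/10546 = 0.530628.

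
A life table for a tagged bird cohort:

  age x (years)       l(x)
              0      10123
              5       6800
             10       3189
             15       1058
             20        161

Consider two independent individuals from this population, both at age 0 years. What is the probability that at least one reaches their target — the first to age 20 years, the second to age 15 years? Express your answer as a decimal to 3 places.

0.119

p₁ = l(20)/l(0) = 161/10123 = 0.015904; p₂ = l(15)/l(0) = 1058/10123 = 0.104514.
P(at least one) = 1 − (1−p₁)(1−p₂) = 1 − 0.984096 × 0.895486 = 0.118756.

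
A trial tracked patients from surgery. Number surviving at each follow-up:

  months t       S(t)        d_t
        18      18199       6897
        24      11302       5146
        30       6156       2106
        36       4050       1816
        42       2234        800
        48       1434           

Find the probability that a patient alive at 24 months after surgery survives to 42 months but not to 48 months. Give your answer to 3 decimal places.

0.071

This is the probability of reaching 42 but not 48, conditional on being alive at 24: (S(42) − S(48)) / S(24).
= (2234 − 1434) / 11302 = 800 / 11302 = 0.070784.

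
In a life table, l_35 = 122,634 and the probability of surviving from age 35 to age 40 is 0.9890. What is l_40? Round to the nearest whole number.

121285

l_40 = l_35 × p = 122,634 × 0.9890 = 121285.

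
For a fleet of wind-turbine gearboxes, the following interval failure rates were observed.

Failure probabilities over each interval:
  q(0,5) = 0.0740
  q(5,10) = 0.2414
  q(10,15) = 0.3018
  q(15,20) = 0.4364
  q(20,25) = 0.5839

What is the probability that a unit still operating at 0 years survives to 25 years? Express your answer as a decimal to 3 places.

0.115

Survival from 0 to 25 is the product of surviving each interval: (1 − 0.0740) × (1 − 0.2414) × (1 − 0.3018) × (1 − 0.4364) × (1 − 0.5839).
= 0.9260 × 0.7586 × 0.6982 × 0.5636 × 0.4161 = 0.115020.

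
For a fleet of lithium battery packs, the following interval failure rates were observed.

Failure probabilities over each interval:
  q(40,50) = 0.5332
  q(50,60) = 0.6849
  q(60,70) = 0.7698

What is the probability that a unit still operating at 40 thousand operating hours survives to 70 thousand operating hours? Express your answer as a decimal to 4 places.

The overall survival probability is (1 − 0.5332) × (1 − 0.6849) × (1 − 0.7698).
= 0.4668 × 0.3151 × 0.2302 = 0.033860.

0.0339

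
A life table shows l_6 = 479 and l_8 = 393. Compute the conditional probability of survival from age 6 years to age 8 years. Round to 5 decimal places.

0.82046

The conditional survival probability is l_8/l_6 = 393/479 = 0.820459.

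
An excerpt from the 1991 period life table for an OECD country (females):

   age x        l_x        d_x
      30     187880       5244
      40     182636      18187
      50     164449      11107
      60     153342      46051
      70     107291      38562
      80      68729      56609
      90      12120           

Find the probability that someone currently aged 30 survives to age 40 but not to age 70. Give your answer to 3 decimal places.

0.401

We want 10|30q30 = (l_40 − l_70)/l_30.
This is the probability of reaching 40 but not 70, conditional on being alive at 30: (l_40 − l_70) / l_30.
= (182636 − 107291) / 187880 = 75345 / 187880 = 0.401027.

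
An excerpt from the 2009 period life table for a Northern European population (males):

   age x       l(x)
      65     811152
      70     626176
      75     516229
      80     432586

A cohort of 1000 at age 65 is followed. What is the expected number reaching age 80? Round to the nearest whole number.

The relevant probability is 432586/811152 = 0.533298.
Expected number = 1000 × 0.533298 = 533.

533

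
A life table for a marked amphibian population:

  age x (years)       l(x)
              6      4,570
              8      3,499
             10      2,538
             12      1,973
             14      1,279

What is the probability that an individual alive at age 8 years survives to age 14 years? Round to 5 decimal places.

The conditional survival probability is l(14)/l(8) = 1,279/3,499 = 0.365533.

0.36553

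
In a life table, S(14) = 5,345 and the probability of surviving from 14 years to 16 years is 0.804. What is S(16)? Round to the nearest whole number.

S(16) = S(14) × p = 5,345 × 0.804 = 4297.

4297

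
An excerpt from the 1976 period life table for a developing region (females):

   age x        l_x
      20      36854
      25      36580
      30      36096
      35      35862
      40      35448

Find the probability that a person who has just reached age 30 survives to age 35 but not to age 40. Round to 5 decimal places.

0.01147

We want 5|5q30 = (l_35 − l_40)/l_30.
This is the probability of reaching 35 but not 40, conditional on being alive at 30: (l_35 − l_40) / l_30.
= (35862 − 35448) / 36096 = 414 / 36096 = 0.011469.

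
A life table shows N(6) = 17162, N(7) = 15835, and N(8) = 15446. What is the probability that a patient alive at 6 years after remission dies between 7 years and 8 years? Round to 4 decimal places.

This is the probability of reaching 7 but not 8, conditional on being alive at 6: (N(7) − N(8)) / N(6).
= (15835 − 15446) / 17162 = 389 / 17162 = 0.022666.

0.0227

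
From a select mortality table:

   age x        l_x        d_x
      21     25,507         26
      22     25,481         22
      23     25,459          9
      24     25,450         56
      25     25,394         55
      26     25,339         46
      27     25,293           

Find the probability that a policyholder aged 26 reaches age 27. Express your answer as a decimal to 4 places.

0.9982

We want 1p26 = l_27/l_26.
The conditional survival probability is l_27/l_26 = 25,293/25,339 = 0.998185.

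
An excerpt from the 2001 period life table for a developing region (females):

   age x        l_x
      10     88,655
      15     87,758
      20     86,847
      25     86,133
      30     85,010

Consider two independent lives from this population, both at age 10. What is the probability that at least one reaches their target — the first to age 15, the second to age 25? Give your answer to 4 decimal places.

0.9997

p₁ = l_15/l_10 = 87,758/88,655 = 0.989882; p₂ = l_25/l_10 = 86,133/88,655 = 0.971553.
P(at least one) = 1 − (1−p₁)(1−p₂) = 1 − 0.010118 × 0.028447 = 0.999712.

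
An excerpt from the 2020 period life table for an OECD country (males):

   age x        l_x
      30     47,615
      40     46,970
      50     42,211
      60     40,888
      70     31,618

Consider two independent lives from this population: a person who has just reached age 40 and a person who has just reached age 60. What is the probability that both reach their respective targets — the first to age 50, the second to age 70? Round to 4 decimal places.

0.6949

p₁ = l_50/l_40 = 42,211/46,970 = 0.898680; p₂ = l_70/l_60 = 31,618/40,888 = 0.773283.
P(both) = p₁ × p₂ = 0.898680 × 0.773283 = 0.694934.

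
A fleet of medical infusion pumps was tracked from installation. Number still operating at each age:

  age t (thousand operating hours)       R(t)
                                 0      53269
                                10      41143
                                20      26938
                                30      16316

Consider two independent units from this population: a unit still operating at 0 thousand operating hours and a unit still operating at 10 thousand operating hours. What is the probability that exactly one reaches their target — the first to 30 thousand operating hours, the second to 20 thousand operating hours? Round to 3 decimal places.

0.560

p₁ = R(30)/R(0) = 16316/53269 = 0.306294; p₂ = R(20)/R(10) = 26938/41143 = 0.654741.
P(exactly one) = p₁(1−p₂) + (1−p₁)p₂ = 0.105751 + 0.454198 = 0.559949.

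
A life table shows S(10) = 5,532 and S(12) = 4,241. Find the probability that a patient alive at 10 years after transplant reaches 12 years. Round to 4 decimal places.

0.7666

The conditional survival probability is S(12)/S(10) = 4,241/5,532 = 0.766631.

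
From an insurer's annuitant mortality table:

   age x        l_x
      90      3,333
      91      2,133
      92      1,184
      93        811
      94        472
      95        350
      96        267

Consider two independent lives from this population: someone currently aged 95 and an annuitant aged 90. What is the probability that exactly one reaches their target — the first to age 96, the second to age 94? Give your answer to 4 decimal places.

p₁ = l_96/l_95 = 267/350 = 0.762857; p₂ = l_94/l_90 = 472/3,333 = 0.141614.
P(exactly one) = p₁(1−p₂) + (1−p₁)p₂ = 0.654826 + 0.033583 = 0.688409.

0.6884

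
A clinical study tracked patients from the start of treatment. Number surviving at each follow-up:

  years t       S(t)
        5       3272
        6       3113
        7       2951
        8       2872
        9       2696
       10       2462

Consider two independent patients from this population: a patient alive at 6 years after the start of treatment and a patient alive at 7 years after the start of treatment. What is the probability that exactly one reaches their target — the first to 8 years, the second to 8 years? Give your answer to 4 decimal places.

p₁ = S(8)/S(6) = 2872/3113 = 0.922583; p₂ = S(8)/S(7) = 2872/2951 = 0.973229.
P(exactly one) = p₁(1−p₂) + (1−p₁)p₂ = 0.024698 + 0.075344 = 0.100043.

0.1000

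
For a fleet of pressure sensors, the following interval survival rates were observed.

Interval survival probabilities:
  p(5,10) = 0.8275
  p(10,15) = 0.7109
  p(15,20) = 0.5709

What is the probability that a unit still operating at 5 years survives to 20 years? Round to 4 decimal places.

0.3358

The overall survival probability is 0.8275 × 0.7109 × 0.5709.
= 0.335843.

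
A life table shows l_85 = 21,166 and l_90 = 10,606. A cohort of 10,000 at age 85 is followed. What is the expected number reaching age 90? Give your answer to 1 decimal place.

5010.9

The relevant probability is 10,606/21,166 = 0.501087.
Expected number = 10,000 × 0.501087 = 5010.9.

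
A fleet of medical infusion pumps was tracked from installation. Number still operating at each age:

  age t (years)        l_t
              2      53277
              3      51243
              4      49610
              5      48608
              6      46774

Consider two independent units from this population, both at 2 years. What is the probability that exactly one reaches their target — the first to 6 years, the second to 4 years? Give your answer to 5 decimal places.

p₁ = l_6/l_2 = 46774/53277 = 0.877940; p₂ = l_4/l_2 = 49610/53277 = 0.931171.
P(exactly one) = p₁(1−p₂) + (1−p₁)p₂ = 0.060428 + 0.113659 = 0.174086.

0.17409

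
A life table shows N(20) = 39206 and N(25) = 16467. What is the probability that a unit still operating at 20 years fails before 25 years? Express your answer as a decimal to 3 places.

0.580

P(fail before 25 | operational at 20) = 1 − N(25)/N(20) = 1 − 16467/39206 = (22739)/39206 = 0.579988.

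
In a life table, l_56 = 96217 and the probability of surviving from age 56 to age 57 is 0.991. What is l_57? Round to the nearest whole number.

95351

l_57 = l_56 × p = 96217 × 0.991 = 95351.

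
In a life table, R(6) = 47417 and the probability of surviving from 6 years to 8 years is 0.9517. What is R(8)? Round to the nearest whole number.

R(8) = R(6) × p = 47417 × 0.9517 = 45127.

45127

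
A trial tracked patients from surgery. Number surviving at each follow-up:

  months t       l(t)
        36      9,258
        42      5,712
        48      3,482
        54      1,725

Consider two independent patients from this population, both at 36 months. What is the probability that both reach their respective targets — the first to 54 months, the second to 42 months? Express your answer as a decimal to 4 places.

p₁ = l(54)/l(36) = 1,725/9,258 = 0.186325; p₂ = l(42)/l(36) = 5,712/9,258 = 0.616980.
P(both) = p₁ × p₂ = 0.186325 × 0.616980 = 0.114959.

0.1150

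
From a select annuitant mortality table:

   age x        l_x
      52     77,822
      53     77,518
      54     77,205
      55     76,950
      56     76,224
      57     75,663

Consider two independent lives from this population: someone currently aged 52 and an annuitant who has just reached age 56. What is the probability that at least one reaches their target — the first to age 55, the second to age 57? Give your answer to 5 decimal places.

0.99992

p₁ = l_55/l_52 = 76,950/77,822 = 0.988795; p₂ = l_57/l_56 = 75,663/76,224 = 0.992640.
P(at least one) = 1 − (1−p₁)(1−p₂) = 1 − 0.011205 × 0.007360 = 0.999918.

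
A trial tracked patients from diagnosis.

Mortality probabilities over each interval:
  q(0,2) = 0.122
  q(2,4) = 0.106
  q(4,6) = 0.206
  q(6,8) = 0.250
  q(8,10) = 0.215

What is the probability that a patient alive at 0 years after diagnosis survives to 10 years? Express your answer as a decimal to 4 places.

Survival from 0 to 10 is the product of surviving each interval: (1 − 0.122) × (1 − 0.106) × (1 − 0.206) × (1 − 0.250) × (1 − 0.215).
= 0.878 × 0.894 × 0.794 × 0.750 × 0.785 = 0.366930.

0.3669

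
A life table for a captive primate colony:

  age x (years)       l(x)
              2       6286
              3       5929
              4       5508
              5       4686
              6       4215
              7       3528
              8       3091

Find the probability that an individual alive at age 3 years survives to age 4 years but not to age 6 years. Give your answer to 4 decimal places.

This is the probability of reaching 4 but not 6, conditional on being alive at 3: (l(4) − l(6)) / l(3).
= (5508 − 4215) / 5929 = 1293 / 5929 = 0.218081.

0.2181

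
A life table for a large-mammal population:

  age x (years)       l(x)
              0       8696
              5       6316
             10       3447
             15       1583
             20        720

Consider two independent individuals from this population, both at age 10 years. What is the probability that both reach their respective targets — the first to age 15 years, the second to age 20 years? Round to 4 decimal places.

p₁ = l(15)/l(10) = 1583/3447 = 0.459240; p₂ = l(20)/l(10) = 720/3447 = 0.208877.
P(both) = p₁ × p₂ = 0.459240 × 0.208877 = 0.095925.

0.0959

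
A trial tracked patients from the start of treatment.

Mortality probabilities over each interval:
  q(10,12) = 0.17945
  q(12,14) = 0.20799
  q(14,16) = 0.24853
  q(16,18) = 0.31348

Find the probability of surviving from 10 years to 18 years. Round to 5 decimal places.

The overall survival probability is (1 − 0.17945) × (1 − 0.20799) × (1 − 0.24853) × (1 − 0.31348).
= 0.82055 × 0.79201 × 0.75147 × 0.68652 = 0.335275.

0.33527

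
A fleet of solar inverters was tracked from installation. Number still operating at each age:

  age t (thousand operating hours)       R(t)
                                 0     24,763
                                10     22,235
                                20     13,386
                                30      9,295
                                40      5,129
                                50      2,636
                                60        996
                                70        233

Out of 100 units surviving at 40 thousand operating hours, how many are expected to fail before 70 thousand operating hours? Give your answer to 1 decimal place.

The relevant probability is 1 − 233/5,129 = 0.954572.
Expected number = 100 × 0.954572 = 95.5.

95.5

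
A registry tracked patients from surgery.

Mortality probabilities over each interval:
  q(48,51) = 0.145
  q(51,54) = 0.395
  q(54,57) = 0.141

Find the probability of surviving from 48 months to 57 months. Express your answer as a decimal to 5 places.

0.44434

P(survive 48→57) = (1 − 0.145) × (1 − 0.395) × (1 − 0.141).
= 0.855 × 0.605 × 0.859 = 0.444339.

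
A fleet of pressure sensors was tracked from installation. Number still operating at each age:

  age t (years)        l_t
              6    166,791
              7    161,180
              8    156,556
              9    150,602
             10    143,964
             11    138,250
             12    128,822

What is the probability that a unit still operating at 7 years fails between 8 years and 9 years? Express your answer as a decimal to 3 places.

0.037

This is the probability of reaching 8 but not 9, conditional on being operational at 7: (l_8 − l_9) / l_7.
= (156,556 − 150,602) / 161,180 = 5,954 / 161,180 = 0.036940.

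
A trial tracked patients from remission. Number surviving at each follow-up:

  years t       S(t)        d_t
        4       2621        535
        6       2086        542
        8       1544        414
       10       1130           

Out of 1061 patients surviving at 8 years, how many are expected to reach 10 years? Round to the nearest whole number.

The relevant probability is 1130/1544 = 0.731865.
Expected number = 1061 × 0.731865 = 777.

777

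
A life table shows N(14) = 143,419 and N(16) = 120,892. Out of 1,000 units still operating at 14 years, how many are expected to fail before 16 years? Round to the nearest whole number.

157

The relevant probability is 1 − 120,892/143,419 = 0.157071.
Expected number = 1,000 × 0.157071 = 157.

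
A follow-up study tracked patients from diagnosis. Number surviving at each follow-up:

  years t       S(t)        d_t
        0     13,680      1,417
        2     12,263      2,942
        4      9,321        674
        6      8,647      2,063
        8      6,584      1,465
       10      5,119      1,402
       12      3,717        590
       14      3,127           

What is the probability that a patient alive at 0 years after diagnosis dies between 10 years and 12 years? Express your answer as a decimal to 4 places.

0.1025

This is the probability of reaching 10 but not 12, conditional on being alive at 0: (S(10) − S(12)) / S(0).
= (5,119 − 3,717) / 13,680 = 1,402 / 13,680 = 0.102485.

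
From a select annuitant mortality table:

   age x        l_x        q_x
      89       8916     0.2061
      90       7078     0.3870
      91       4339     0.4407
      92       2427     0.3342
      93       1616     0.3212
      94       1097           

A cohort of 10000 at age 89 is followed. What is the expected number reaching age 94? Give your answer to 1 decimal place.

The relevant probability is 1097/8916 = 0.123037.
Expected number = 10000 × 0.123037 = 1230.4.

1230.4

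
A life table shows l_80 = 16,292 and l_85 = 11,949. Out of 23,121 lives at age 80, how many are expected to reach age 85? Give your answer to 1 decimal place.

16957.6

The relevant probability is 11,949/16,292 = 0.733427.
Expected number = 23,121 × 0.733427 = 16957.6.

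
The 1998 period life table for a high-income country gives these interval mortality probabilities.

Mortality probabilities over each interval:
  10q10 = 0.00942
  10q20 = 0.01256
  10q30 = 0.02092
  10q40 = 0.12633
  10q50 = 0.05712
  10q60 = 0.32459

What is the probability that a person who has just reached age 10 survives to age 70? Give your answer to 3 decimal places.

Survival from 10 to 70 is the product of surviving each interval: (1 − 0.00942) × (1 − 0.01256) × (1 − 0.02092) × (1 − 0.12633) × (1 − 0.05712) × (1 − 0.32459).
= 0.99058 × 0.98744 × 0.97908 × 0.87367 × 0.94288 × 0.67541 = 0.532831.

0.533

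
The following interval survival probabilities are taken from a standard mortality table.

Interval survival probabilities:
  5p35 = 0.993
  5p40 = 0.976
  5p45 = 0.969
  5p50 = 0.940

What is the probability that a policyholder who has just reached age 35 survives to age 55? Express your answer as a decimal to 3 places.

0.883

The overall survival probability is 0.993 × 0.976 × 0.969 × 0.940.
= 0.882776.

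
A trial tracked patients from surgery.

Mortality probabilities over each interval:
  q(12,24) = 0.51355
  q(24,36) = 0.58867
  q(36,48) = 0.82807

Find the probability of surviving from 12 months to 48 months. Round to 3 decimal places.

0.034

P(survive 12→48) = (1 − 0.51355) × (1 − 0.58867) × (1 − 0.82807).
= 0.48645 × 0.41133 × 0.17193 = 0.034402.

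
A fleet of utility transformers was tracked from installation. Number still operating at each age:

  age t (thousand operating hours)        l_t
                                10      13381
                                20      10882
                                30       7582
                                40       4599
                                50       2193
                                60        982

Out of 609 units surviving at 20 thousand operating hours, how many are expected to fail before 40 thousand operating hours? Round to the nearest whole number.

352

The relevant probability is 1 − 4599/10882 = 0.577375.
Expected number = 609 × 0.577375 = 352.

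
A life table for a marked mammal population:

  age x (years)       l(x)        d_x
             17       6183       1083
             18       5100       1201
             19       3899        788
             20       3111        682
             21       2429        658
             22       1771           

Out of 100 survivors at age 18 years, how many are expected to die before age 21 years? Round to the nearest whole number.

The relevant probability is 1 − 2429/5100 = 0.523725.
Expected number = 100 × 0.523725 = 52.

52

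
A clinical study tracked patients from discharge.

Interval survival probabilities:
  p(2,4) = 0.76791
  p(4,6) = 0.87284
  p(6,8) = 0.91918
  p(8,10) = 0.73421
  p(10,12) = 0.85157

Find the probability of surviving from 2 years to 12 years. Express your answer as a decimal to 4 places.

Chaining the interval survival probabilities: 0.76791 × 0.87284 × 0.91918 × 0.73421 × 0.85157.
= 0.385200.

0.3852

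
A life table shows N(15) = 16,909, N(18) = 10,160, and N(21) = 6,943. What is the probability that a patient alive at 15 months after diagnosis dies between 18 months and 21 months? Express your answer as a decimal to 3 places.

This is the probability of reaching 18 but not 21, conditional on being alive at 15: (N(18) − N(21)) / N(15).
= (10,160 − 6,943) / 16,909 = 3,217 / 16,909 = 0.190254.

0.190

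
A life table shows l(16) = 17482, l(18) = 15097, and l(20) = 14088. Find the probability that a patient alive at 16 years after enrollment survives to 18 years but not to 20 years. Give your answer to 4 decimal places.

0.0577

This is the probability of reaching 18 but not 20, conditional on being alive at 16: (l(18) − l(20)) / l(16).
= (15097 − 14088) / 17482 = 1009 / 17482 = 0.057717.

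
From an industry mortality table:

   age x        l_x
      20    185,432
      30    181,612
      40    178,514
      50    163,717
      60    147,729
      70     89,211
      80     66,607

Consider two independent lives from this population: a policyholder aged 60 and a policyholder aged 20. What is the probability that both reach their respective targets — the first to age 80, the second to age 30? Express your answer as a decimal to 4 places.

p₁ = l_80/l_60 = 66,607/147,729 = 0.450873; p₂ = l_30/l_20 = 181,612/185,432 = 0.979399.
P(both) = p₁ × p₂ = 0.450873 × 0.979399 = 0.441585.

0.4416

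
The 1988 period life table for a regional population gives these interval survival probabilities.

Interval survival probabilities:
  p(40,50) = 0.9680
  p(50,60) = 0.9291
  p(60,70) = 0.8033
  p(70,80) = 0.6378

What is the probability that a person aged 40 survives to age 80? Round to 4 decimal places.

0.4608

The overall survival probability is 0.9680 × 0.9291 × 0.8033 × 0.6378.
= 0.460787.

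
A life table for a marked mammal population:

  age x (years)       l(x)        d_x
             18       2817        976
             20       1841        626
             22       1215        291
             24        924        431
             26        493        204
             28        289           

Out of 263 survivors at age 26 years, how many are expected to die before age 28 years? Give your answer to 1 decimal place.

108.8

The relevant probability is 1 − 289/493 = 0.413793.
Expected number = 263 × 0.413793 = 108.8.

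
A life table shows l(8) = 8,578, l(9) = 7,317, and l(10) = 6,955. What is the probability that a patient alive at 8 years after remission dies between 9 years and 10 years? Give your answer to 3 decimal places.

0.042

This is the probability of reaching 9 but not 10, conditional on being alive at 8: (l(9) − l(10)) / l(8).
= (7,317 − 6,955) / 8,578 = 362 / 8,578 = 0.042201.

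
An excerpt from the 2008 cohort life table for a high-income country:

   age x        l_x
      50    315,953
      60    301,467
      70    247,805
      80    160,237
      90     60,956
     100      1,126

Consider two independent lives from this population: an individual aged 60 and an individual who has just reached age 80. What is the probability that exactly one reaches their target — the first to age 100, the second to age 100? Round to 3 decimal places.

p₁ = l_100/l_60 = 1,126/301,467 = 0.003735; p₂ = l_100/l_80 = 1,126/160,237 = 0.007027.
P(exactly one) = p₁(1−p₂) + (1−p₁)p₂ = 0.003709 + 0.007001 = 0.010710.

0.011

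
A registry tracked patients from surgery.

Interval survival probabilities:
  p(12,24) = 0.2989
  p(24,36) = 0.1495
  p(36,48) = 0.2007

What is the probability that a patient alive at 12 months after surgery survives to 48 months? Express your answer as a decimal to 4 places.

0.0090

Survival from 12 to 48 is the product of surviving each interval: 0.2989 × 0.1495 × 0.2007.
= 0.008968.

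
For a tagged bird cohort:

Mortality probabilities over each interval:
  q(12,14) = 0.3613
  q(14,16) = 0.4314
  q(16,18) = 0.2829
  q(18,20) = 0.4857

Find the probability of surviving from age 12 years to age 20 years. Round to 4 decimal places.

0.1339

Chaining the interval survival probabilities: (1 − 0.3613) × (1 − 0.4314) × (1 − 0.2829) × (1 − 0.4857).
= 0.6387 × 0.5686 × 0.7171 × 0.5143 = 0.133937.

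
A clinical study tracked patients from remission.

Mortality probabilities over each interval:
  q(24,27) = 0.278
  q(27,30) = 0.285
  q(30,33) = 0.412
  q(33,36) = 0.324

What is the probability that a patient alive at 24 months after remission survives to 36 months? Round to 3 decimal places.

P(survive 24→36) = (1 − 0.278) × (1 − 0.285) × (1 − 0.412) × (1 − 0.324).
= 0.722 × 0.715 × 0.588 × 0.676 = 0.205195.

0.205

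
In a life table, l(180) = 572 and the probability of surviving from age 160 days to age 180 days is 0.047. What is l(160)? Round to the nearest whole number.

12170

l(160) = l(180) / p = 572 / 0.047 = 12170.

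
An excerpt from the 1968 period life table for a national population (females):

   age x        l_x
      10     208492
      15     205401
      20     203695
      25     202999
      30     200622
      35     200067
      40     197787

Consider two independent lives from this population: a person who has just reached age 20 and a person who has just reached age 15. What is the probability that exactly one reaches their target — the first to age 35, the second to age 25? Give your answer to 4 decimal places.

0.0291

p₁ = l_35/l_20 = 200067/203695 = 0.982189; p₂ = l_25/l_15 = 202999/205401 = 0.988306.
P(exactly one) = p₁(1−p₂) + (1−p₁)p₂ = 0.011486 + 0.017603 = 0.029088.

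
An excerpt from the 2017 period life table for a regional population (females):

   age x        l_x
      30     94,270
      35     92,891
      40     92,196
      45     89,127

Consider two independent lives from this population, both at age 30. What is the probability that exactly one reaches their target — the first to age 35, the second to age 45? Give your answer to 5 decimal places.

p₁ = l_35/l_30 = 92,891/94,270 = 0.985372; p₂ = l_45/l_30 = 89,127/94,270 = 0.945444.
P(exactly one) = p₁(1−p₂) + (1−p₁)p₂ = 0.053758 + 0.013830 = 0.067588.

0.06759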